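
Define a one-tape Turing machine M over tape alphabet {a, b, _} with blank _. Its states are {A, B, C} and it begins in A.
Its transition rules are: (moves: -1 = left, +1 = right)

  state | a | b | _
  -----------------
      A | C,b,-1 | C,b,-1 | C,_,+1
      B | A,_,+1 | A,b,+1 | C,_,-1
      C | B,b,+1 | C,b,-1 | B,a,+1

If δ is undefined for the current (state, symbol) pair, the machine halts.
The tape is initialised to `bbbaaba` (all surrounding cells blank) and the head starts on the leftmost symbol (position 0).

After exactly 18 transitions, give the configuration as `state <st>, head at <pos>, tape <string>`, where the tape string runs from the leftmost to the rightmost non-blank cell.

state C, head at -2, tape bbbbbaaba

A | __[b]bbaaba   read b → write b, move -1, go to C
C | _[_]bbbaaba   read _ → write a, move +1, go to B
B | _a[b]bbaaba   read b → write b, move +1, go to A
A | _ab[b]baaba   read b → write b, move -1, go to C
C | _a[b]bbaaba   read b → write b, move -1, go to C
C | _[a]bbbaaba   read a → write b, move +1, go to B
B | _b[b]bbaaba   read b → write b, move +1, go to A
A | _bb[b]baaba   read b → write b, move -1, go to C
C | _b[b]bbaaba   read b → write b, move -1, go to C
C | _[b]bbbaaba   read b → write b, move -1, go to C
C | [_]bbbbaaba   read _ → write a, move +1, go to B
B | a[b]bbbaaba   read b → write b, move +1, go to A
A | ab[b]bbaaba   read b → write b, move -1, go to C
C | a[b]bbbaaba   read b → write b, move -1, go to C
C | [a]bbbbaaba   read a → write b, move +1, go to B
B | b[b]bbbaaba   read b → write b, move +1, go to A
A | bb[b]bbaaba   read b → write b, move -1, go to C
C | b[b]bbbaaba   read b → write b, move -1, go to C
C | [b]bbbbaaba
After 18 steps: state C, head at -2, tape bbbbbaaba.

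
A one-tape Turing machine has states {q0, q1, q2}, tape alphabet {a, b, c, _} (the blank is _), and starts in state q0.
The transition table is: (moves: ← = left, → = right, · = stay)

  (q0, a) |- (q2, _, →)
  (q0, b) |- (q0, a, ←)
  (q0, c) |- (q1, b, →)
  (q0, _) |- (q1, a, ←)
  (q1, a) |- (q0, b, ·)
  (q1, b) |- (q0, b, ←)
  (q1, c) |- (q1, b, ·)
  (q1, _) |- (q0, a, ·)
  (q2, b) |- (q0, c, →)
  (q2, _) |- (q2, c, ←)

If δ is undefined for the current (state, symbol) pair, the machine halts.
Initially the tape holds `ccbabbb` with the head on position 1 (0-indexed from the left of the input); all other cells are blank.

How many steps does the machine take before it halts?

state=q0 head=1 tape=__c[c]babbb   (q0,c)→(q1,b,→)
state=q1 head=2 tape=__cb[b]abbb   (q1,b)→(q0,b,←)
state=q0 head=1 tape=__c[b]babbb   (q0,b)→(q0,a,←)
state=q0 head=0 tape=__[c]ababbb   (q0,c)→(q1,b,→)
state=q1 head=1 tape=__b[a]babbb   (q1,a)→(q0,b,·)
state=q0 head=1 tape=__b[b]babbb   (q0,b)→(q0,a,←)
state=q0 head=0 tape=__[b]ababbb   (q0,b)→(q0,a,←)
state=q0 head=-1 tape=_[_]aababbb   (q0,_)→(q1,a,←)
state=q1 head=-2 tape=[_]aaababbb   (q1,_)→(q0,a,·)
state=q0 head=-2 tape=[a]aaababbb   (q0,a)→(q2,_,→)
state=q2 head=-1 tape=_[a]aababbb
M halts after 10 transitions.

10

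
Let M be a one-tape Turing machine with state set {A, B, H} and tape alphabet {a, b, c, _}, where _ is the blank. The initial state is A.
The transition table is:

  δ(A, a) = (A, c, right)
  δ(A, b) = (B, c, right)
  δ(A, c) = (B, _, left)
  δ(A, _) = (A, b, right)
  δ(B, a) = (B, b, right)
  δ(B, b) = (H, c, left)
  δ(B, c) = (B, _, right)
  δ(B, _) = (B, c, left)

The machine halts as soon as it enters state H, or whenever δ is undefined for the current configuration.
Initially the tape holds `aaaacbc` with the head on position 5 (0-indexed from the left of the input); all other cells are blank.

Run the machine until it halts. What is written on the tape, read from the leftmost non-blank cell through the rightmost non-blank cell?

A | aaaac[b]c____   read b → write c, move right, go to B
B | aaaacc[c]____   read c → write _, move right, go to B
B | aaaacc_[_]___   read _ → write c, move left, go to B
B | aaaacc[_]c___   read _ → write c, move left, go to B
B | aaaac[c]cc___   read c → write _, move right, go to B
B | aaaac_[c]c___   read c → write _, move right, go to B
B | aaaac__[c]___   read c → write _, move right, go to B
B | aaaac___[_]__   read _ → write c, move left, go to B
B | aaaac__[_]c__   read _ → write c, move left, go to B
B | aaaac_[_]cc__   read _ → write c, move left, go to B
B | aaaac[_]ccc__   read _ → write c, move left, go to B
B | aaaa[c]cccc__   read c → write _, move right, go to B
B | aaaa_[c]ccc__   read c → write _, move right, go to B
B | aaaa__[c]cc__   read c → write _, move right, go to B
B | aaaa___[c]c__   read c → write _, move right, go to B
B | aaaa____[c]__   read c → write _, move right, go to B
B | aaaa_____[_]_   read _ → write c, move left, go to B
B | aaaa____[_]c_   read _ → write c, move left, go to B
B | aaaa___[_]cc_   read _ → write c, move left, go to B
B | aaaa__[_]ccc_   read _ → write c, move left, go to B
B | aaaa_[_]cccc_   read _ → write c, move left, go to B
B | aaaa[_]ccccc_   read _ → write c, move left, go to B
B | aaa[a]cccccc_   read a → write b, move right, go to B
B | aaab[c]ccccc_   read c → write _, move right, go to B
B | aaab_[c]cccc_   read c → write _, move right, go to B
B | aaab__[c]ccc_   read c → write _, move right, go to B
B | aaab___[c]cc_   read c → write _, move right, go to B
B | aaab____[c]c_   read c → write _, move right, go to B
B | aaab_____[c]_   read c → write _, move right, go to B
B | aaab______[_]   read _ → write c, move left, go to B
B | aaab_____[_]c   read _ → write c, move left, go to B
B | aaab____[_]cc   read _ → write c, move left, go to B
B | aaab___[_]ccc   read _ → write c, move left, go to B
B | aaab__[_]cccc   read _ → write c, move left, go to B
B | aaab_[_]ccccc   read _ → write c, move left, go to B
B | aaab[_]cccccc   read _ → write c, move left, go to B
B | aaa[b]ccccccc   read b → write c, move left, go to H
H | aa[a]cccccccc
The non-blank tape span at halt is aaacccccccc.

aaacccccccc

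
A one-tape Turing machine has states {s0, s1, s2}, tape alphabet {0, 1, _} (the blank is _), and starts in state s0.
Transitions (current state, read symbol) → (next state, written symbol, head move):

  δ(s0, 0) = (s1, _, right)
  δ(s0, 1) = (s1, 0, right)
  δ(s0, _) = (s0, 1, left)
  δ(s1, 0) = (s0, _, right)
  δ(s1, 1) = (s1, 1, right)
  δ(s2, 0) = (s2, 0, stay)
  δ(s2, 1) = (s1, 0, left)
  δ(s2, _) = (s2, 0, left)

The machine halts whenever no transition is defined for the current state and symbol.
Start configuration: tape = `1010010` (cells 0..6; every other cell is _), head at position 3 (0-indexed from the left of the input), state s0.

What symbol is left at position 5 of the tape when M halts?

_

state=s0 head=3 tape=101[0]010__   (s0,0)→(s1,_,right)
state=s1 head=4 tape=101_[0]10__   (s1,0)→(s0,_,right)
state=s0 head=5 tape=101__[1]0__   (s0,1)→(s1,0,right)
state=s1 head=6 tape=101__0[0]__   (s1,0)→(s0,_,right)
state=s0 head=7 tape=101__0_[_]_   (s0,_)→(s0,1,left)
state=s0 head=6 tape=101__0[_]1_   (s0,_)→(s0,1,left)
state=s0 head=5 tape=101__[0]11_   (s0,0)→(s1,_,right)
state=s1 head=6 tape=101___[1]1_   (s1,1)→(s1,1,right)
state=s1 head=7 tape=101___1[1]_   (s1,1)→(s1,1,right)
state=s1 head=8 tape=101___11[_]
Cell 5 holds _ when M halts.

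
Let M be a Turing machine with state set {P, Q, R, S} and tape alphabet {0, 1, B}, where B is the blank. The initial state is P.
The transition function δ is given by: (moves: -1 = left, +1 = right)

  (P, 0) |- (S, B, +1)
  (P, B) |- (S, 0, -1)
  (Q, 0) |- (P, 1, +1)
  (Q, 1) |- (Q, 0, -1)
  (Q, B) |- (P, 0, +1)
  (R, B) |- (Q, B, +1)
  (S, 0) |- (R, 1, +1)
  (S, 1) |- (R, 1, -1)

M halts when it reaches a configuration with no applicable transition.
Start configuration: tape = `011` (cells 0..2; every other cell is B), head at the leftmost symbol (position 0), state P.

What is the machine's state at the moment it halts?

P | [0]11B   read 0 → write B, move +1, go to S
S | B[1]1B   read 1 → write 1, move -1, go to R
R | [B]11B   read B → write B, move +1, go to Q
Q | B[1]1B   read 1 → write 0, move -1, go to Q
Q | [B]01B   read B → write 0, move +1, go to P
P | 0[0]1B   read 0 → write B, move +1, go to S
S | 0B[1]B   read 1 → write 1, move -1, go to R
R | 0[B]1B   read B → write B, move +1, go to Q
Q | 0B[1]B   read 1 → write 0, move -1, go to Q
Q | 0[B]0B   read B → write 0, move +1, go to P
P | 00[0]B   read 0 → write B, move +1, go to S
S | 00B[B]
No transition is defined for (S, B); M halts in state S.

S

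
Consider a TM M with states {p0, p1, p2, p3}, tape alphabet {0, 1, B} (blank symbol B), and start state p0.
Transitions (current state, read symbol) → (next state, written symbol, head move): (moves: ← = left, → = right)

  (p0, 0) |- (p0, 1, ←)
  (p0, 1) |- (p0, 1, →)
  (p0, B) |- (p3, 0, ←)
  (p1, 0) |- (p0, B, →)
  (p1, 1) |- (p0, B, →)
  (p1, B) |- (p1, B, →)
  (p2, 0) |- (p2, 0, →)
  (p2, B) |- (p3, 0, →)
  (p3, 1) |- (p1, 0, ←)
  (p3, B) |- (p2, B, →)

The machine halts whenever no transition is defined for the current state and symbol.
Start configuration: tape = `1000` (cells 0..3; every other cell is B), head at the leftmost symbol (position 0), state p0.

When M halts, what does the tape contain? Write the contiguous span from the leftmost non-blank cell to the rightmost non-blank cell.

01010

state=p0 head=0 tape=B[1]000B   (p0,1)→(p0,1,→)
state=p0 head=1 tape=B1[0]00B   (p0,0)→(p0,1,←)
state=p0 head=0 tape=B[1]100B   (p0,1)→(p0,1,→)
state=p0 head=1 tape=B1[1]00B   (p0,1)→(p0,1,→)
state=p0 head=2 tape=B11[0]0B   (p0,0)→(p0,1,←)
state=p0 head=1 tape=B1[1]10B   (p0,1)→(p0,1,→)
state=p0 head=2 tape=B11[1]0B   (p0,1)→(p0,1,→)
state=p0 head=3 tape=B111[0]B   (p0,0)→(p0,1,←)
state=p0 head=2 tape=B11[1]1B   (p0,1)→(p0,1,→)
state=p0 head=3 tape=B111[1]B   (p0,1)→(p0,1,→)
state=p0 head=4 tape=B1111[B]   (p0,B)→(p3,0,←)
state=p3 head=3 tape=B111[1]0   (p3,1)→(p1,0,←)
state=p1 head=2 tape=B11[1]00   (p1,1)→(p0,B,→)
state=p0 head=3 tape=B11B[0]0   (p0,0)→(p0,1,←)
state=p0 head=2 tape=B11[B]10   (p0,B)→(p3,0,←)
state=p3 head=1 tape=B1[1]010   (p3,1)→(p1,0,←)
state=p1 head=0 tape=B[1]0010   (p1,1)→(p0,B,→)
state=p0 head=1 tape=BB[0]010   (p0,0)→(p0,1,←)
state=p0 head=0 tape=B[B]1010   (p0,B)→(p3,0,←)
state=p3 head=-1 tape=[B]01010   (p3,B)→(p2,B,→)
state=p2 head=0 tape=B[0]1010   (p2,0)→(p2,0,→)
state=p2 head=1 tape=B0[1]010
The non-blank tape span at halt is 01010.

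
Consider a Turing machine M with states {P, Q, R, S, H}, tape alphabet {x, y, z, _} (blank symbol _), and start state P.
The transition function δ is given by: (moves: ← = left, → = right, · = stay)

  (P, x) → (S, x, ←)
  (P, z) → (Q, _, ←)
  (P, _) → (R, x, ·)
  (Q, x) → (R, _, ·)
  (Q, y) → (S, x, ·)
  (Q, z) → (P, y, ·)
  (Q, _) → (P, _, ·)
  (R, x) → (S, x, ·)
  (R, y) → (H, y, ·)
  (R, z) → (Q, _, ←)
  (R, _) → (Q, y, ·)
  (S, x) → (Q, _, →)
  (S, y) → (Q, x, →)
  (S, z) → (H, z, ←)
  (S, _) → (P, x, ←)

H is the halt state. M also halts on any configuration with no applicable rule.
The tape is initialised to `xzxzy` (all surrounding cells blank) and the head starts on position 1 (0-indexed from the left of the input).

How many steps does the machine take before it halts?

state=P head=1 tape=x[z]xzy   (P,z)→(Q,_,←)
state=Q head=0 tape=[x]_xzy   (Q,x)→(R,_,·)
state=R head=0 tape=[_]_xzy   (R,_)→(Q,y,·)
state=Q head=0 tape=[y]_xzy   (Q,y)→(S,x,·)
state=S head=0 tape=[x]_xzy   (S,x)→(Q,_,→)
state=Q head=1 tape=_[_]xzy   (Q,_)→(P,_,·)
state=P head=1 tape=_[_]xzy   (P,_)→(R,x,·)
state=R head=1 tape=_[x]xzy   (R,x)→(S,x,·)
state=S head=1 tape=_[x]xzy   (S,x)→(Q,_,→)
state=Q head=2 tape=__[x]zy   (Q,x)→(R,_,·)
state=R head=2 tape=__[_]zy   (R,_)→(Q,y,·)
state=Q head=2 tape=__[y]zy   (Q,y)→(S,x,·)
state=S head=2 tape=__[x]zy   (S,x)→(Q,_,→)
state=Q head=3 tape=___[z]y   (Q,z)→(P,y,·)
state=P head=3 tape=___[y]y
M halts after 14 transitions.

14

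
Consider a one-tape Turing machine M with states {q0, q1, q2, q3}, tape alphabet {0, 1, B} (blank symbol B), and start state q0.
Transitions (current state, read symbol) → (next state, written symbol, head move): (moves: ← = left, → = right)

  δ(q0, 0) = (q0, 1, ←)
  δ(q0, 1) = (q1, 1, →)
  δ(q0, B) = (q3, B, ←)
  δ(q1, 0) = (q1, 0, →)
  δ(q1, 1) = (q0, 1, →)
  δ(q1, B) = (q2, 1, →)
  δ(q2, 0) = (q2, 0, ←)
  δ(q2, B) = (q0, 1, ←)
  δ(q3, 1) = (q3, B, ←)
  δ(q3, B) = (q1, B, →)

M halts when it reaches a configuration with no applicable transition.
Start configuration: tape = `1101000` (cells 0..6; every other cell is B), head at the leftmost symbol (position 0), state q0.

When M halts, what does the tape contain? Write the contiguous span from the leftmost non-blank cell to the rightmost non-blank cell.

state=q0 head=0 tape=[1]101000BBB   (q0,1)→(q1,1,→)
state=q1 head=1 tape=1[1]01000BBB   (q1,1)→(q0,1,→)
state=q0 head=2 tape=11[0]1000BBB   (q0,0)→(q0,1,←)
state=q0 head=1 tape=1[1]11000BBB   (q0,1)→(q1,1,→)
state=q1 head=2 tape=11[1]1000BBB   (q1,1)→(q0,1,→)
state=q0 head=3 tape=111[1]000BBB   (q0,1)→(q1,1,→)
state=q1 head=4 tape=1111[0]00BBB   (q1,0)→(q1,0,→)
state=q1 head=5 tape=11110[0]0BBB   (q1,0)→(q1,0,→)
state=q1 head=6 tape=111100[0]BBB   (q1,0)→(q1,0,→)
state=q1 head=7 tape=1111000[B]BB   (q1,B)→(q2,1,→)
state=q2 head=8 tape=11110001[B]B   (q2,B)→(q0,1,←)
state=q0 head=7 tape=1111000[1]1B   (q0,1)→(q1,1,→)
state=q1 head=8 tape=11110001[1]B   (q1,1)→(q0,1,→)
state=q0 head=9 tape=111100011[B]   (q0,B)→(q3,B,←)
state=q3 head=8 tape=11110001[1]B   (q3,1)→(q3,B,←)
state=q3 head=7 tape=1111000[1]BB   (q3,1)→(q3,B,←)
state=q3 head=6 tape=111100[0]BBB
The non-blank tape span at halt is 1111000.

1111000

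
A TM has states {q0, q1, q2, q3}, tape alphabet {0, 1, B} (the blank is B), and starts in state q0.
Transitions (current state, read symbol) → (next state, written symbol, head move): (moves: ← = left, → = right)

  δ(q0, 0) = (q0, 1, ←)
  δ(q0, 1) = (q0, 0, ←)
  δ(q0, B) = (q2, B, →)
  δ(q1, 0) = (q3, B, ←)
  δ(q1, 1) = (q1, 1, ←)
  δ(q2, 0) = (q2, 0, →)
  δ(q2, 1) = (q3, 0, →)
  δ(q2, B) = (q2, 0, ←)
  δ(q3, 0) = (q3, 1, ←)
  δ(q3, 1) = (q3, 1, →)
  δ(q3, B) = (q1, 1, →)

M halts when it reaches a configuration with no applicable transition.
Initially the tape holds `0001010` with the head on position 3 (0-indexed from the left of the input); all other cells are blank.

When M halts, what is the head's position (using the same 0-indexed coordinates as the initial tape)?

q0 | B000[1]010BB   read 1 → write 0, move ←, go to q0
q0 | B00[0]0010BB   read 0 → write 1, move ←, go to q0
q0 | B0[0]10010BB   read 0 → write 1, move ←, go to q0
q0 | B[0]110010BB   read 0 → write 1, move ←, go to q0
q0 | [B]1110010BB   read B → write B, move →, go to q2
q2 | B[1]110010BB   read 1 → write 0, move →, go to q3
q3 | B0[1]10010BB   read 1 → write 1, move →, go to q3
q3 | B01[1]0010BB   read 1 → write 1, move →, go to q3
q3 | B011[0]010BB   read 0 → write 1, move ←, go to q3
q3 | B01[1]1010BB   read 1 → write 1, move →, go to q3
q3 | B011[1]010BB   read 1 → write 1, move →, go to q3
q3 | B0111[0]10BB   read 0 → write 1, move ←, go to q3
q3 | B011[1]110BB   read 1 → write 1, move →, go to q3
q3 | B0111[1]10BB   read 1 → write 1, move →, go to q3
q3 | B01111[1]0BB   read 1 → write 1, move →, go to q3
q3 | B011111[0]BB   read 0 → write 1, move ←, go to q3
q3 | B01111[1]1BB   read 1 → write 1, move →, go to q3
q3 | B011111[1]BB   read 1 → write 1, move →, go to q3
q3 | B0111111[B]B   read B → write 1, move →, go to q1
q1 | B01111111[B]
At halt the head is at cell 8.

8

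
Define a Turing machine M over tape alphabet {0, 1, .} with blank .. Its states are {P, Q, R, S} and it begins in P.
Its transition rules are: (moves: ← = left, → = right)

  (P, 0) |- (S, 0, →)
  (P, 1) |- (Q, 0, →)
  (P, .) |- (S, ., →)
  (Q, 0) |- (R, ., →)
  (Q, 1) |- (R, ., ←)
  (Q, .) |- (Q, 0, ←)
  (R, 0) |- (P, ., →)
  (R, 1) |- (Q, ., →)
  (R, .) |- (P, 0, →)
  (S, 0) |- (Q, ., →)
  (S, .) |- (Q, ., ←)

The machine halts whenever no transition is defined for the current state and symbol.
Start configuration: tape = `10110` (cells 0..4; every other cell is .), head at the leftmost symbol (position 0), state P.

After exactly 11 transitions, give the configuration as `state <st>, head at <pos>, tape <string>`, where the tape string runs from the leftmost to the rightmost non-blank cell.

state R, head at 3, tape 0..000

P | [1]0110.   read 1 → write 0, move →, go to Q
Q | 0[0]110.   read 0 → write ., move →, go to R
R | 0.[1]10.   read 1 → write ., move →, go to Q
Q | 0..[1]0.   read 1 → write ., move ←, go to R
R | 0.[.].0.   read . → write 0, move →, go to P
P | 0.0[.]0.   read . → write ., move →, go to S
S | 0.0.[0].   read 0 → write ., move →, go to Q
Q | 0.0..[.]   read . → write 0, move ←, go to Q
Q | 0.0.[.]0   read . → write 0, move ←, go to Q
Q | 0.0[.]00   read . → write 0, move ←, go to Q
Q | 0.[0]000   read 0 → write ., move →, go to R
R | 0..[0]00
After 11 steps: state R, head at 3, tape 0..000.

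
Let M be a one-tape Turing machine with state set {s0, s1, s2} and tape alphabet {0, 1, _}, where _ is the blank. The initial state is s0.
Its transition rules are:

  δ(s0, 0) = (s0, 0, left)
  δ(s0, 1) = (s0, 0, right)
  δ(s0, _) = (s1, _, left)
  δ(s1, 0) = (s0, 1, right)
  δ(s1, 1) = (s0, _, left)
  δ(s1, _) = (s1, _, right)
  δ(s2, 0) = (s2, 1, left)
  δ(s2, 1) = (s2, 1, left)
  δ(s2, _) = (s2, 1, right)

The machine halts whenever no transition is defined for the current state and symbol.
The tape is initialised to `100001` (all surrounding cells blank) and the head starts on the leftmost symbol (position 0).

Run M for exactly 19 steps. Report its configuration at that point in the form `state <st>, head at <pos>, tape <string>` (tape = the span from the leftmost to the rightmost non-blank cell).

state=s0 head=0 tape=__[1]00001   (s0,1)→(s0,0,right)
state=s0 head=1 tape=__0[0]0001   (s0,0)→(s0,0,left)
state=s0 head=0 tape=__[0]00001   (s0,0)→(s0,0,left)
state=s0 head=-1 tape=_[_]000001   (s0,_)→(s1,_,left)
state=s1 head=-2 tape=[_]_000001   (s1,_)→(s1,_,right)
state=s1 head=-1 tape=_[_]000001   (s1,_)→(s1,_,right)
state=s1 head=0 tape=__[0]00001   (s1,0)→(s0,1,right)
state=s0 head=1 tape=__1[0]0001   (s0,0)→(s0,0,left)
state=s0 head=0 tape=__[1]00001   (s0,1)→(s0,0,right)
state=s0 head=1 tape=__0[0]0001   (s0,0)→(s0,0,left)
state=s0 head=0 tape=__[0]00001   (s0,0)→(s0,0,left)
state=s0 head=-1 tape=_[_]000001   (s0,_)→(s1,_,left)
state=s1 head=-2 tape=[_]_000001   (s1,_)→(s1,_,right)
state=s1 head=-1 tape=_[_]000001   (s1,_)→(s1,_,right)
state=s1 head=0 tape=__[0]00001   (s1,0)→(s0,1,right)
state=s0 head=1 tape=__1[0]0001   (s0,0)→(s0,0,left)
state=s0 head=0 tape=__[1]00001   (s0,1)→(s0,0,right)
state=s0 head=1 tape=__0[0]0001   (s0,0)→(s0,0,left)
state=s0 head=0 tape=__[0]00001   (s0,0)→(s0,0,left)
state=s0 head=-1 tape=_[_]000001
After 19 steps: state s0, head at -1, tape 000001.

state s0, head at -1, tape 000001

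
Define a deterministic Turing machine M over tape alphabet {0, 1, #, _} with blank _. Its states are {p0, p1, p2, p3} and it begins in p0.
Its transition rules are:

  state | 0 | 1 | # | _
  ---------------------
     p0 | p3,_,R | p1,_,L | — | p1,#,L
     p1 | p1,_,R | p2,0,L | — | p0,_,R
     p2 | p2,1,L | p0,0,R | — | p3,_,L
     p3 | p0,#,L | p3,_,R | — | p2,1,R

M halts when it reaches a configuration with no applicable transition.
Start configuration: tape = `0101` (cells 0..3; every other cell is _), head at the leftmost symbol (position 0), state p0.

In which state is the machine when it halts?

state=p0 head=0 tape=[0]101   (p0,0)→(p3,_,R)
state=p3 head=1 tape=_[1]01   (p3,1)→(p3,_,R)
state=p3 head=2 tape=__[0]1   (p3,0)→(p0,#,L)
state=p0 head=1 tape=_[_]#1   (p0,_)→(p1,#,L)
state=p1 head=0 tape=[_]##1   (p1,_)→(p0,_,R)
state=p0 head=1 tape=_[#]#1
No transition is defined for (p0, #); M halts in state p0.

p0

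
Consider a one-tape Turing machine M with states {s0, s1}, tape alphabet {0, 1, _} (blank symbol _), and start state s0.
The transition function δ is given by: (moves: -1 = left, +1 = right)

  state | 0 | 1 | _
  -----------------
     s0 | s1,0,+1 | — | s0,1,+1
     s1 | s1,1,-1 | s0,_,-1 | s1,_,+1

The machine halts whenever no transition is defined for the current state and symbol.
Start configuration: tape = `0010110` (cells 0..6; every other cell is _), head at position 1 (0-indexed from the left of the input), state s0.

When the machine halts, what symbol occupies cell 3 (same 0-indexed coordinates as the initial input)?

s0 | 0[0]10110   read 0 → write 0, move +1, go to s1
s1 | 00[1]0110   read 1 → write _, move -1, go to s0
s0 | 0[0]_0110   read 0 → write 0, move +1, go to s1
s1 | 00[_]0110   read _ → write _, move +1, go to s1
s1 | 00_[0]110   read 0 → write 1, move -1, go to s1
s1 | 00[_]1110   read _ → write _, move +1, go to s1
s1 | 00_[1]110   read 1 → write _, move -1, go to s0
s0 | 00[_]_110   read _ → write 1, move +1, go to s0
s0 | 001[_]110   read _ → write 1, move +1, go to s0
s0 | 0011[1]10
Cell 3 holds 1 when M halts.

1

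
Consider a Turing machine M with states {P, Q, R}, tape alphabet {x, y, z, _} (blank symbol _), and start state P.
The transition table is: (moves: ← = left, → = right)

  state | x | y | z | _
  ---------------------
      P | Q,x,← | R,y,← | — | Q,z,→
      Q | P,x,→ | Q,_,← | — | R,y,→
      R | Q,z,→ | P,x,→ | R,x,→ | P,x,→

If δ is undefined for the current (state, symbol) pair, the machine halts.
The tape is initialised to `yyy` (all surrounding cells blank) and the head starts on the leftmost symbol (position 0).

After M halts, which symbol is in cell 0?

_

state=P head=0 tape=_[y]yy   (P,y)→(R,y,←)
state=R head=-1 tape=[_]yyy   (R,_)→(P,x,→)
state=P head=0 tape=x[y]yy   (P,y)→(R,y,←)
state=R head=-1 tape=[x]yyy   (R,x)→(Q,z,→)
state=Q head=0 tape=z[y]yy   (Q,y)→(Q,_,←)
state=Q head=-1 tape=[z]_yy
Cell 0 holds _ when M halts.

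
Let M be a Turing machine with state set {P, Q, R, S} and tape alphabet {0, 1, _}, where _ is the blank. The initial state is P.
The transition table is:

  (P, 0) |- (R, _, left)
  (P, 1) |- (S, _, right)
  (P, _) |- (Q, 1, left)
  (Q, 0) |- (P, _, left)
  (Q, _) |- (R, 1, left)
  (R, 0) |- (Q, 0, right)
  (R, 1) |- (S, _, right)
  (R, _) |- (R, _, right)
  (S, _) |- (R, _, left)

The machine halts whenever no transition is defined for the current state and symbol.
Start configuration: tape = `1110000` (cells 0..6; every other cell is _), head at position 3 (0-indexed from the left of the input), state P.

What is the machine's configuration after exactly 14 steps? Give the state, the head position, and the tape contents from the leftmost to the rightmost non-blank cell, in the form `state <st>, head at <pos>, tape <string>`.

P | 111[0]000_   read 0 → write _, move left, go to R
R | 11[1]_000_   read 1 → write _, move right, go to S
S | 11_[_]000_   read _ → write _, move left, go to R
R | 11[_]_000_   read _ → write _, move right, go to R
R | 11_[_]000_   read _ → write _, move right, go to R
R | 11__[0]00_   read 0 → write 0, move right, go to Q
Q | 11__0[0]0_   read 0 → write _, move left, go to P
P | 11__[0]_0_   read 0 → write _, move left, go to R
R | 11_[_]__0_   read _ → write _, move right, go to R
R | 11__[_]_0_   read _ → write _, move right, go to R
R | 11___[_]0_   read _ → write _, move right, go to R
R | 11____[0]_   read 0 → write 0, move right, go to Q
Q | 11____0[_]   read _ → write 1, move left, go to R
R | 11____[0]1   read 0 → write 0, move right, go to Q
Q | 11____0[1]
After 14 steps: state Q, head at 7, tape 11____01.

state Q, head at 7, tape 11____01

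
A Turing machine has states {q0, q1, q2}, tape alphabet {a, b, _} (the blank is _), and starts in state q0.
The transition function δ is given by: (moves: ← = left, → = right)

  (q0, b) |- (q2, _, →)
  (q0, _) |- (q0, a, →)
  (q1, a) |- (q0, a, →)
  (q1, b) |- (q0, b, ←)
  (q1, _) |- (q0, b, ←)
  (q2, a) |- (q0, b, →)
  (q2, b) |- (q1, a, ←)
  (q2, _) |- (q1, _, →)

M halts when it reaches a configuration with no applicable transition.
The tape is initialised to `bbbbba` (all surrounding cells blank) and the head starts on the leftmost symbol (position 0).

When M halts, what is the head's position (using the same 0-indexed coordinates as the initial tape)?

q0 | _[b]bbbba   read b → write _, move →, go to q2
q2 | __[b]bbba   read b → write a, move ←, go to q1
q1 | _[_]abbba   read _ → write b, move ←, go to q0
q0 | [_]babbba   read _ → write a, move →, go to q0
q0 | a[b]abbba   read b → write _, move →, go to q2
q2 | a_[a]bbba   read a → write b, move →, go to q0
q0 | a_b[b]bba   read b → write _, move →, go to q2
q2 | a_b_[b]ba   read b → write a, move ←, go to q1
q1 | a_b[_]aba   read _ → write b, move ←, go to q0
q0 | a_[b]baba   read b → write _, move →, go to q2
q2 | a__[b]aba   read b → write a, move ←, go to q1
q1 | a_[_]aaba   read _ → write b, move ←, go to q0
q0 | a[_]baaba   read _ → write a, move →, go to q0
q0 | aa[b]aaba   read b → write _, move →, go to q2
q2 | aa_[a]aba   read a → write b, move →, go to q0
q0 | aa_b[a]ba
At halt the head is at cell 3.

3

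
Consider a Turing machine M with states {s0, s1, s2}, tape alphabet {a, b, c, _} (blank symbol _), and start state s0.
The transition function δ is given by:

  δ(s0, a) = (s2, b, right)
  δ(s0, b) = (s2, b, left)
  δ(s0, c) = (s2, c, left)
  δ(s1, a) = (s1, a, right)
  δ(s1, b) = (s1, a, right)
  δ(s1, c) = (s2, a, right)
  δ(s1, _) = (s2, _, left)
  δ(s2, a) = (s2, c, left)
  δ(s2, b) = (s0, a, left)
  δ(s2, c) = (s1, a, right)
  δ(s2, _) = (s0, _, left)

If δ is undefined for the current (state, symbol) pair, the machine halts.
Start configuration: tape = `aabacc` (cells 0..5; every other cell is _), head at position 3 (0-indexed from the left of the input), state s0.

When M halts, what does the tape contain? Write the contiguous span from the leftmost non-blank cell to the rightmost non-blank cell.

ccbacb

s0 | __aab[a]cc_   read a → write b, move right, go to s2
s2 | __aabb[c]c_   read c → write a, move right, go to s1
s1 | __aabba[c]_   read c → write a, move right, go to s2
s2 | __aabbaa[_]   read _ → write _, move left, go to s0
s0 | __aabba[a]_   read a → write b, move right, go to s2
s2 | __aabbab[_]   read _ → write _, move left, go to s0
s0 | __aabba[b]_   read b → write b, move left, go to s2
s2 | __aabb[a]b_   read a → write c, move left, go to s2
s2 | __aab[b]cb_   read b → write a, move left, go to s0
s0 | __aa[b]acb_   read b → write b, move left, go to s2
s2 | __a[a]bacb_   read a → write c, move left, go to s2
s2 | __[a]cbacb_   read a → write c, move left, go to s2
s2 | _[_]ccbacb_   read _ → write _, move left, go to s0
s0 | [_]_ccbacb_
The non-blank tape span at halt is ccbacb.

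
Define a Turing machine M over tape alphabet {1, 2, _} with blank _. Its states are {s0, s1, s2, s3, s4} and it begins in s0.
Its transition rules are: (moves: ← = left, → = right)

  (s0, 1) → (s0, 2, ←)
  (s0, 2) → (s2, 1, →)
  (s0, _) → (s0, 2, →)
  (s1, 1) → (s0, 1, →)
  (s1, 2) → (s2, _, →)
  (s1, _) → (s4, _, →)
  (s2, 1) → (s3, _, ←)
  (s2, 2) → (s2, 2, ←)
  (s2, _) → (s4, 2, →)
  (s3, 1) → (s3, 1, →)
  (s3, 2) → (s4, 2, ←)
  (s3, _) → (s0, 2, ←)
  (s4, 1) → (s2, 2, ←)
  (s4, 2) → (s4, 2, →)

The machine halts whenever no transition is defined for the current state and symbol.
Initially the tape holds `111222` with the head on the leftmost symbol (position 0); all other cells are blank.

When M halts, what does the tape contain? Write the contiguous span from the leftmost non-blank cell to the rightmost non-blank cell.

s0 | ____[1]11222   read 1 → write 2, move ←, go to s0
s0 | ___[_]211222   read _ → write 2, move →, go to s0
s0 | ___2[2]11222   read 2 → write 1, move →, go to s2
s2 | ___21[1]1222   read 1 → write _, move ←, go to s3
s3 | ___2[1]_1222   read 1 → write 1, move →, go to s3
s3 | ___21[_]1222   read _ → write 2, move ←, go to s0
s0 | ___2[1]21222   read 1 → write 2, move ←, go to s0
s0 | ___[2]221222   read 2 → write 1, move →, go to s2
s2 | ___1[2]21222   read 2 → write 2, move ←, go to s2
s2 | ___[1]221222   read 1 → write _, move ←, go to s3
s3 | __[_]_221222   read _ → write 2, move ←, go to s0
s0 | _[_]2_221222   read _ → write 2, move →, go to s0
s0 | _2[2]_221222   read 2 → write 1, move →, go to s2
s2 | _21[_]221222   read _ → write 2, move →, go to s4
s4 | _212[2]21222   read 2 → write 2, move →, go to s4
s4 | _2122[2]1222   read 2 → write 2, move →, go to s4
s4 | _21222[1]222   read 1 → write 2, move ←, go to s2
s2 | _2122[2]2222   read 2 → write 2, move ←, go to s2
s2 | _212[2]22222   read 2 → write 2, move ←, go to s2
s2 | _21[2]222222   read 2 → write 2, move ←, go to s2
s2 | _2[1]2222222   read 1 → write _, move ←, go to s3
s3 | _[2]_2222222   read 2 → write 2, move ←, go to s4
s4 | [_]2_2222222
The non-blank tape span at halt is 2_2222222.

2_2222222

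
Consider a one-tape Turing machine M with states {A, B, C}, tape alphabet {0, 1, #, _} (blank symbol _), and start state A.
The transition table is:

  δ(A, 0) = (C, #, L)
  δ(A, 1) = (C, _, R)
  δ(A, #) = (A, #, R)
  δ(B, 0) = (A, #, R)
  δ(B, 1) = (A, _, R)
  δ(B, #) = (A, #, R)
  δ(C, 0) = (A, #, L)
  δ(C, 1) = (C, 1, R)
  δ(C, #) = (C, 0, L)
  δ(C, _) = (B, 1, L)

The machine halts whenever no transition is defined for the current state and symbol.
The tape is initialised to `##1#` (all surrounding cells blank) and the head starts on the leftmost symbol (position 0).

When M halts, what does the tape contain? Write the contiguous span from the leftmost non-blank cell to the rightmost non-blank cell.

##_#

state=A head=0 tape=[#]#1#   (A,#)→(A,#,R)
state=A head=1 tape=#[#]1#   (A,#)→(A,#,R)
state=A head=2 tape=##[1]#   (A,1)→(C,_,R)
state=C head=3 tape=##_[#]   (C,#)→(C,0,L)
state=C head=2 tape=##[_]0   (C,_)→(B,1,L)
state=B head=1 tape=#[#]10   (B,#)→(A,#,R)
state=A head=2 tape=##[1]0   (A,1)→(C,_,R)
state=C head=3 tape=##_[0]   (C,0)→(A,#,L)
state=A head=2 tape=##[_]#
The non-blank tape span at halt is ##_#.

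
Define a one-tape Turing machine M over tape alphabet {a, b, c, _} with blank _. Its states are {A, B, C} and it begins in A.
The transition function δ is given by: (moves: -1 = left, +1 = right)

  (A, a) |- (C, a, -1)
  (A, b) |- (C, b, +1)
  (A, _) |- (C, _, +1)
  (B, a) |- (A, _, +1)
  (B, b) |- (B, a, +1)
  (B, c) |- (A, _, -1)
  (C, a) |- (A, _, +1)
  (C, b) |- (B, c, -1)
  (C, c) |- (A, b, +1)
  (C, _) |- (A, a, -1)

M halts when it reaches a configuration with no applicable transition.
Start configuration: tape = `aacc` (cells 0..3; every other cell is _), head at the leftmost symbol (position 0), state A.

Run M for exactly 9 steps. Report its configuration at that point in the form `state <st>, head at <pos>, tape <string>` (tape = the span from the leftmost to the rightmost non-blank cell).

state C, head at -1, tape aacc

state=A head=0 tape=__[a]acc   (A,a)→(C,a,-1)
state=C head=-1 tape=_[_]aacc   (C,_)→(A,a,-1)
state=A head=-2 tape=[_]aaacc   (A,_)→(C,_,+1)
state=C head=-1 tape=_[a]aacc   (C,a)→(A,_,+1)
state=A head=0 tape=__[a]acc   (A,a)→(C,a,-1)
state=C head=-1 tape=_[_]aacc   (C,_)→(A,a,-1)
state=A head=-2 tape=[_]aaacc   (A,_)→(C,_,+1)
state=C head=-1 tape=_[a]aacc   (C,a)→(A,_,+1)
state=A head=0 tape=__[a]acc   (A,a)→(C,a,-1)
state=C head=-1 tape=_[_]aacc
After 9 steps: state C, head at -1, tape aacc.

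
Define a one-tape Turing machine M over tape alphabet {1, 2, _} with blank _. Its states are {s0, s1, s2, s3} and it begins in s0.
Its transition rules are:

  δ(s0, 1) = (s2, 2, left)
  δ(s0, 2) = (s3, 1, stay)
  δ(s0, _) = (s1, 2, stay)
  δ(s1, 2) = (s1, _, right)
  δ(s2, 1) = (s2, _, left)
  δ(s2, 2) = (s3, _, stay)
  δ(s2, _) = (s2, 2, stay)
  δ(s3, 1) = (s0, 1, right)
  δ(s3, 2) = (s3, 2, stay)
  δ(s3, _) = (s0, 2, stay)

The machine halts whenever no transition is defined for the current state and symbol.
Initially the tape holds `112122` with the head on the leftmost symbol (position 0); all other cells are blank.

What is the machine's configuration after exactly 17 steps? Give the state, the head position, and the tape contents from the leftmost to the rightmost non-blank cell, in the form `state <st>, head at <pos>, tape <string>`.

s0 | __[1]12122   read 1 → write 2, move left, go to s2
s2 | _[_]212122   read _ → write 2, move stay, go to s2
s2 | _[2]212122   read 2 → write _, move stay, go to s3
s3 | _[_]212122   read _ → write 2, move stay, go to s0
s0 | _[2]212122   read 2 → write 1, move stay, go to s3
s3 | _[1]212122   read 1 → write 1, move right, go to s0
s0 | _1[2]12122   read 2 → write 1, move stay, go to s3
s3 | _1[1]12122   read 1 → write 1, move right, go to s0
s0 | _11[1]2122   read 1 → write 2, move left, go to s2
s2 | _1[1]22122   read 1 → write _, move left, go to s2
s2 | _[1]_22122   read 1 → write _, move left, go to s2
s2 | [_]__22122   read _ → write 2, move stay, go to s2
s2 | [2]__22122   read 2 → write _, move stay, go to s3
s3 | [_]__22122   read _ → write 2, move stay, go to s0
s0 | [2]__22122   read 2 → write 1, move stay, go to s3
s3 | [1]__22122   read 1 → write 1, move right, go to s0
s0 | 1[_]_22122   read _ → write 2, move stay, go to s1
s1 | 1[2]_22122
After 17 steps: state s1, head at -1, tape 12_22122.

state s1, head at -1, tape 12_22122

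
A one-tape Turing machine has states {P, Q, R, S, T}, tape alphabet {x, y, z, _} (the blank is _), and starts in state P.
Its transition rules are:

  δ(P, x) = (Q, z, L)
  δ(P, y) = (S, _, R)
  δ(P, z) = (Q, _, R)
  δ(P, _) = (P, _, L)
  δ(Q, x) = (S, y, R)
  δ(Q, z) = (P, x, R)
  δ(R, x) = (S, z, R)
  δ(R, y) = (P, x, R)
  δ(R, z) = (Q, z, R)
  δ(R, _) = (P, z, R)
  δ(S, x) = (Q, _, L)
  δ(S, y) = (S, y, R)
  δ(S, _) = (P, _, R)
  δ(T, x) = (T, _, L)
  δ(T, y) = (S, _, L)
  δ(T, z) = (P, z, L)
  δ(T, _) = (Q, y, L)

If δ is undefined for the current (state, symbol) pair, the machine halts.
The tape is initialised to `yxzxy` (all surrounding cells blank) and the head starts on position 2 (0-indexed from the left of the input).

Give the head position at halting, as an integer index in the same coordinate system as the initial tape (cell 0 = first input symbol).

P | yx[z]xy__   read z → write _, move R, go to Q
Q | yx_[x]y__   read x → write y, move R, go to S
S | yx_y[y]__   read y → write y, move R, go to S
S | yx_yy[_]_   read _ → write _, move R, go to P
P | yx_yy_[_]   read _ → write _, move L, go to P
P | yx_yy[_]_   read _ → write _, move L, go to P
P | yx_y[y]__   read y → write _, move R, go to S
S | yx_y_[_]_   read _ → write _, move R, go to P
P | yx_y__[_]   read _ → write _, move L, go to P
P | yx_y_[_]_   read _ → write _, move L, go to P
P | yx_y[_]__   read _ → write _, move L, go to P
P | yx_[y]___   read y → write _, move R, go to S
S | yx__[_]__   read _ → write _, move R, go to P
P | yx___[_]_   read _ → write _, move L, go to P
P | yx__[_]__   read _ → write _, move L, go to P
P | yx_[_]___   read _ → write _, move L, go to P
P | yx[_]____   read _ → write _, move L, go to P
P | y[x]_____   read x → write z, move L, go to Q
Q | [y]z_____
At halt the head is at cell 0.

0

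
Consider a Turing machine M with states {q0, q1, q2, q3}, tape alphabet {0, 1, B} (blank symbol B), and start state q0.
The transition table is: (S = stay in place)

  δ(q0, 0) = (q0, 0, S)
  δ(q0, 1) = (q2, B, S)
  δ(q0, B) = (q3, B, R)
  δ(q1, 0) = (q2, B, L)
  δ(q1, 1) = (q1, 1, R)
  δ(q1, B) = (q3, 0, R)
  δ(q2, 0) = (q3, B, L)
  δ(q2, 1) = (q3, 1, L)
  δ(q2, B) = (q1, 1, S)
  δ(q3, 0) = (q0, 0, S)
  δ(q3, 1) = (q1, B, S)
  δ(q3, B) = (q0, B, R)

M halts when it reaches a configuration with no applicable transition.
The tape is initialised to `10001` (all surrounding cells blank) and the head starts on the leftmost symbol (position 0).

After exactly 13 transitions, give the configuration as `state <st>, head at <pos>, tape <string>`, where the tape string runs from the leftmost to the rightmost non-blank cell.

state=q0 head=0 tape=B[1]0001   (q0,1)→(q2,B,S)
state=q2 head=0 tape=B[B]0001   (q2,B)→(q1,1,S)
state=q1 head=0 tape=B[1]0001   (q1,1)→(q1,1,R)
state=q1 head=1 tape=B1[0]001   (q1,0)→(q2,B,L)
state=q2 head=0 tape=B[1]B001   (q2,1)→(q3,1,L)
state=q3 head=-1 tape=[B]1B001   (q3,B)→(q0,B,R)
state=q0 head=0 tape=B[1]B001   (q0,1)→(q2,B,S)
state=q2 head=0 tape=B[B]B001   (q2,B)→(q1,1,S)
state=q1 head=0 tape=B[1]B001   (q1,1)→(q1,1,R)
state=q1 head=1 tape=B1[B]001   (q1,B)→(q3,0,R)
state=q3 head=2 tape=B10[0]01   (q3,0)→(q0,0,S)
state=q0 head=2 tape=B10[0]01   (q0,0)→(q0,0,S)
state=q0 head=2 tape=B10[0]01   (q0,0)→(q0,0,S)
state=q0 head=2 tape=B10[0]01
After 13 steps: state q0, head at 2, tape 10001.

state q0, head at 2, tape 10001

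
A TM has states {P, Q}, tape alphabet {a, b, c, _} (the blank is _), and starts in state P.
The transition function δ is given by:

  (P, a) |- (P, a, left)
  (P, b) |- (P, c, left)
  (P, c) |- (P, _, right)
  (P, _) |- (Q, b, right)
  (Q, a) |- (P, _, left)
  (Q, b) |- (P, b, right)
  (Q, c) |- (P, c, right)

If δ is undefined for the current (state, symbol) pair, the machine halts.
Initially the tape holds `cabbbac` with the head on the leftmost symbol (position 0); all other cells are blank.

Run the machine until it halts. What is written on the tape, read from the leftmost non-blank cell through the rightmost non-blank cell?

P | _[c]abbbac__   read c → write _, move right, go to P
P | __[a]bbbac__   read a → write a, move left, go to P
P | _[_]abbbac__   read _ → write b, move right, go to Q
Q | _b[a]bbbac__   read a → write _, move left, go to P
P | _[b]_bbbac__   read b → write c, move left, go to P
P | [_]c_bbbac__   read _ → write b, move right, go to Q
Q | b[c]_bbbac__   read c → write c, move right, go to P
P | bc[_]bbbac__   read _ → write b, move right, go to Q
Q | bcb[b]bbac__   read b → write b, move right, go to P
P | bcbb[b]bac__   read b → write c, move left, go to P
P | bcb[b]cbac__   read b → write c, move left, go to P
P | bc[b]ccbac__   read b → write c, move left, go to P
P | b[c]cccbac__   read c → write _, move right, go to P
P | b_[c]ccbac__   read c → write _, move right, go to P
P | b__[c]cbac__   read c → write _, move right, go to P
P | b___[c]bac__   read c → write _, move right, go to P
P | b____[b]ac__   read b → write c, move left, go to P
P | b___[_]cac__   read _ → write b, move right, go to Q
Q | b___b[c]ac__   read c → write c, move right, go to P
P | b___bc[a]c__   read a → write a, move left, go to P
P | b___b[c]ac__   read c → write _, move right, go to P
P | b___b_[a]c__   read a → write a, move left, go to P
P | b___b[_]ac__   read _ → write b, move right, go to Q
Q | b___bb[a]c__   read a → write _, move left, go to P
P | b___b[b]_c__   read b → write c, move left, go to P
P | b___[b]c_c__   read b → write c, move left, go to P
P | b__[_]cc_c__   read _ → write b, move right, go to Q
Q | b__b[c]c_c__   read c → write c, move right, go to P
P | b__bc[c]_c__   read c → write _, move right, go to P
P | b__bc_[_]c__   read _ → write b, move right, go to Q
Q | b__bc_b[c]__   read c → write c, move right, go to P
P | b__bc_bc[_]_   read _ → write b, move right, go to Q
Q | b__bc_bcb[_]
The non-blank tape span at halt is b__bc_bcb.

b__bc_bcb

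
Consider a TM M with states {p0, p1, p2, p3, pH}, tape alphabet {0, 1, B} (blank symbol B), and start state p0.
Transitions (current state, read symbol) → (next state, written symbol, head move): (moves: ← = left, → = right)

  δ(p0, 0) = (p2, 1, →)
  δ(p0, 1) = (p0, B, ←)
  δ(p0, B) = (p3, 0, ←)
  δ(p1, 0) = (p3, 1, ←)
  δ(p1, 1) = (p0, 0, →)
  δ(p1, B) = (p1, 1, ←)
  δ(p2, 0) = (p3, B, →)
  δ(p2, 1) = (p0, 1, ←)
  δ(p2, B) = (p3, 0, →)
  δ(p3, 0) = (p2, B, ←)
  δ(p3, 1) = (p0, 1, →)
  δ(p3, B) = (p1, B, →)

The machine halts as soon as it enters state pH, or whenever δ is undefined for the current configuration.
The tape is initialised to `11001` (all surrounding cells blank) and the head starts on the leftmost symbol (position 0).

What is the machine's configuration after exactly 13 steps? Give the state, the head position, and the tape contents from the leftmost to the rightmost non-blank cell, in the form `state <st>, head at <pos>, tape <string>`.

state p0, head at 1, tape 0B01001

state=p0 head=0 tape=BB[1]1001   (p0,1)→(p0,B,←)
state=p0 head=-1 tape=B[B]B1001   (p0,B)→(p3,0,←)
state=p3 head=-2 tape=[B]0B1001   (p3,B)→(p1,B,→)
state=p1 head=-1 tape=B[0]B1001   (p1,0)→(p3,1,←)
state=p3 head=-2 tape=[B]1B1001   (p3,B)→(p1,B,→)
state=p1 head=-1 tape=B[1]B1001   (p1,1)→(p0,0,→)
state=p0 head=0 tape=B0[B]1001   (p0,B)→(p3,0,←)
state=p3 head=-1 tape=B[0]01001   (p3,0)→(p2,B,←)
state=p2 head=-2 tape=[B]B01001   (p2,B)→(p3,0,→)
state=p3 head=-1 tape=0[B]01001   (p3,B)→(p1,B,→)
state=p1 head=0 tape=0B[0]1001   (p1,0)→(p3,1,←)
state=p3 head=-1 tape=0[B]11001   (p3,B)→(p1,B,→)
state=p1 head=0 tape=0B[1]1001   (p1,1)→(p0,0,→)
state=p0 head=1 tape=0B0[1]001
After 13 steps: state p0, head at 1, tape 0B01001.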